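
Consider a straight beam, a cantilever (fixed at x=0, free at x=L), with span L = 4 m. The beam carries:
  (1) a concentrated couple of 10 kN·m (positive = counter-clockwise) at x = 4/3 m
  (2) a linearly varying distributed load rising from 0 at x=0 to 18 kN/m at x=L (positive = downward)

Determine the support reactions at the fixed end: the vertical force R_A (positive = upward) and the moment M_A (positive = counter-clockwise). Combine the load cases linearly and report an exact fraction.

Load 1 — applied couple M₀=10 kN·m at a=4/3 m (b=L-a=8/3):
  R_A = 0 kN
  M_A = -M₀ = -10 kN·m
Load 2 — triangular load w₀=18 kN/m (0→w₀ over full span):
  R_A = w₀L/2 = 18·4/2 = 36 kN
  M_A = w₀L²/3 = 18·4²/3 = 96 kN·m
Superposition: R_A = 36 kN, M_A = 86 kN·m

R_A = 36 kN, M_A = 86 kN·m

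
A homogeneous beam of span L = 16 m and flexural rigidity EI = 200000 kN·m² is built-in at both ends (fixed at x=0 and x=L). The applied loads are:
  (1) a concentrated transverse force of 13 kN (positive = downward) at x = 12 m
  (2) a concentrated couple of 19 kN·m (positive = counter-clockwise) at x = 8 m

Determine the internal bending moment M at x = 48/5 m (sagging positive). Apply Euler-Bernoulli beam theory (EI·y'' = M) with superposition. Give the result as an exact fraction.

Load 1 — point force P=13 kN at a=12 m (b=L-a=4):
  M_1 = Pb²(3a+b)x/L³ - Pab²/L²  [x≤a] = 13·4²·(3·12+4)·(48/5)/16³ - 13·12·4²/16² = 39/4 kN·m
Load 2 — applied couple M₀=19 kN·m at a=8 m (b=L-a=8):
  M_2 = R_Ax - M_A - M₀  [x>a] with R_A=57/32, M_A=19/4 = (57/32)·(48/5) - (19/4) - 19 = -133/20 kN·m
Superposition: M = Σ M_i = 31/10 kN·m ≈ 3.100000 kN·m

M(48/5) = 31/10 kN·m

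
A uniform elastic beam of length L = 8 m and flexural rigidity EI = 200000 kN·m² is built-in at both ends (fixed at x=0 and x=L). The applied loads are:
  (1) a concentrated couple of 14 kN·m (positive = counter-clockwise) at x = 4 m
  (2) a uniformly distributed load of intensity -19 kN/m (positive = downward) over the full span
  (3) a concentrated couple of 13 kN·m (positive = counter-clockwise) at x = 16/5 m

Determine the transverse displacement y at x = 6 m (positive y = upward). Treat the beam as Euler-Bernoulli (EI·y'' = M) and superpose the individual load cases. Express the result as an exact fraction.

Load 1 — applied couple M₀=14 kN·m at a=4 m (b=L-a=4):
  y_1 = (R_Ax³/6 - M_Ax²/2 - M₀(x-a)²/2)/EI  [x>a] with R_A=21/8, M_A=7/2 = ((21/8)·6³/6 - (7/2)·6²/2 - 14·(6-4)²/2)/200000 = 7/400000 m
Load 2 — uniform load w=-19 kN/m over full span:
  y_2 = -wx²(L-x)²/(24EI) = -(-19)·6²·(8-6)²/(24·200000) = 57/100000 m
Load 3 — applied couple M₀=13 kN·m at a=16/5 m (b=L-a=24/5):
  y_3 = (R_Ax³/6 - M_Ax²/2 - M₀(x-a)²/2)/EI  [x>a] with R_A=117/50, M_A=39/25 = ((117/50)·6³/6 - (39/25)·6²/2 - 13·(6-(16/5))²/2)/200000 = 13/500000 m
Superposition: y = Σ y_i = 1227/2000000 m ≈ 0.000614 m

y(6) = 1227/2000000 m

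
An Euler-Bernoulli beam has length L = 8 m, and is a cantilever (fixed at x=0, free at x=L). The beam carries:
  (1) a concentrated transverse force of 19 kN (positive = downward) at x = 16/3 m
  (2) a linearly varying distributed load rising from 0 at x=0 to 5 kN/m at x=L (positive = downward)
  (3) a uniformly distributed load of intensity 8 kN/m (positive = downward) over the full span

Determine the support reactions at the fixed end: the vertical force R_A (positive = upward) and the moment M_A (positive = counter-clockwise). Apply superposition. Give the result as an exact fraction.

Load 1 — point force P=19 kN at a=16/3 m (b=L-a=8/3):
  R_A = P = 19 kN
  M_A = Pa = 19·(16/3) = 304/3 kN·m
Load 2 — triangular load w₀=5 kN/m (0→w₀ over full span):
  R_A = w₀L/2 = 5·8/2 = 20 kN
  M_A = w₀L²/3 = 5·8²/3 = 320/3 kN·m
Load 3 — uniform load w=8 kN/m over full span:
  R_A = wL = 8·8 = 64 kN
  M_A = wL²/2 = 8·8²/2 = 256 kN·m
Superposition: R_A = 103 kN, M_A = 464 kN·m

R_A = 103 kN, M_A = 464 kN·m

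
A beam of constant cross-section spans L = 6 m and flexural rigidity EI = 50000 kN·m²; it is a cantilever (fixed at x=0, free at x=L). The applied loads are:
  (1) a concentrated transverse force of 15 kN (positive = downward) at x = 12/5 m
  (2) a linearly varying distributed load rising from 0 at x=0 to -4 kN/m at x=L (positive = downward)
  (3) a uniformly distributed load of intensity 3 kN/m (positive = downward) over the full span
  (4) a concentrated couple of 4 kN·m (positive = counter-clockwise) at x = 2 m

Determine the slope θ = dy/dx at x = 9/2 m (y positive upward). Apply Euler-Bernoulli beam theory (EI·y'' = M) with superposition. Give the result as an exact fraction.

Load 1 — point force P=15 kN at a=12/5 m (b=L-a=18/5):
  θ_1 = -Pa²/(2EI)  [x>a] = -15·(12/5)²/(2·50000) = -27/31250 rad
Load 2 — triangular load w₀=-4 kN/m (0→w₀ over full span):
  θ_2 = (w₀Lx²/4-w₀L²x/3-w₀x⁴/(24L))/EI = ((-4)·6·(9/2)²/4-(-4)·6²·(9/2)/3-(-4)·(9/2)⁴/(24·6))/50000 = 6777/3200000 rad
Load 3 — uniform load w=3 kN/m over full span:
  θ_3 = -wx(x²-3Lx+3L²)/(6EI) = -3·(9/2)·((9/2)²-3·6·(9/2)+3·6²)/(6·50000) = -1701/800000 rad
Load 4 — applied couple M₀=4 kN·m at a=2 m (b=L-a=4):
  θ_4 = M₀a/EI  [x>a] = 4·2/50000 = 1/6250 rad
Superposition: θ = Σ θ_i = -11399/16000000 rad ≈ -0.000712 rad

θ(9/2) = -11399/16000000 rad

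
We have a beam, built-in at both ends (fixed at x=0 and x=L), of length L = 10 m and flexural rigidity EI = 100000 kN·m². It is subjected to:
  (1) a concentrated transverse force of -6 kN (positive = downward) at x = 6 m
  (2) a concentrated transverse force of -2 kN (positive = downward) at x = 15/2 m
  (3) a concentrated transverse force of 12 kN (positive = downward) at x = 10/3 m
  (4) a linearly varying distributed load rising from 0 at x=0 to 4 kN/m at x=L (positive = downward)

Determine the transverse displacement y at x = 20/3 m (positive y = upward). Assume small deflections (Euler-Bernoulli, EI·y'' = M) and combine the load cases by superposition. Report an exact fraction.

Load 1 — point force P=-6 kN at a=6 m (b=L-a=4):
  y_1 = -Pa²(L-x)²(3bL-(3b+a)(L-x))/(6L³EI)  [x>a] = -(-6)·6²·(10-(20/3))²·(3·4·10-(3·4+6)·(10-(20/3)))/(6·10³·100000) = 3/12500 m
Load 2 — point force P=-2 kN at a=15/2 m (b=L-a=5/2):
  y_2 = -Pb²x²(3aL-(3a+b)x)/(6L³EI)  [x≤a] = -(-2)·(5/2)²·(20/3)²·(3·(15/2)·10-(3·(15/2)+(5/2))·(20/3))/(6·10³·100000) = 7/129600 m
Load 3 — point force P=12 kN at a=10/3 m (b=L-a=20/3):
  y_3 = -Pa²(L-x)²(3bL-(3b+a)(L-x))/(6L³EI)  [x>a] = -12·(10/3)²·(10-(20/3))²·(3·(20/3)·10-(3·(20/3)+(10/3))·(10-(20/3)))/(6·10³·100000) = -11/36450 m
Load 4 — triangular load w₀=4 kN/m (0→w₀ over full span):
  y_4 = -w₀x²(L-x)²(x+2L)/(120LEI) = -4·(20/3)²·(10-(20/3))²·((20/3)+2·10)/(120·10·100000) = -8/18225 m
Superposition: y = Σ y_i = -7237/16200000 m ≈ -0.000447 m

y(20/3) = -7237/16200000 m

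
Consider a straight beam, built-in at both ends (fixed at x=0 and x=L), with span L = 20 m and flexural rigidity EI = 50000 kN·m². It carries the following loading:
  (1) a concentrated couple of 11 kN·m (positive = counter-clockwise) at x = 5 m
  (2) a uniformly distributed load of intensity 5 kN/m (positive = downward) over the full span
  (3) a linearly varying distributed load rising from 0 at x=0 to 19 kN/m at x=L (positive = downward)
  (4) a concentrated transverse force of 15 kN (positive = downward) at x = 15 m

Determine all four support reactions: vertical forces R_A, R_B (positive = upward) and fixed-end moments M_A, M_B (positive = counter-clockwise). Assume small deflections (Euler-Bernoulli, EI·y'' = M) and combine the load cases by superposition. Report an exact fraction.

R_A = 8797/80 kN, M_A = 432 kN·m, R_B = 15603/80 kN, M_B = -7025/12 kN·m

Load 1 — applied couple M₀=11 kN·m at a=5 m (b=L-a=15):
  R_A = 6M₀ab/L³ = 6·11·5·15/20³ = 99/160 kN
  M_A = M₀b(2a-b)/L² = 11·15·(2·5-15)/20² = -33/16 kN·m
  R_B = -6M₀ab/L³ = -6·11·5·15/20³ = -99/160 kN
  M_B = M₀a(2b-a)/L² = 11·5·(2·15-5)/20² = 55/16 kN·m
Load 2 — uniform load w=5 kN/m over full span:
  R_A = wL/2 = 5·20/2 = 50 kN
  M_A = wL²/12 = 5·20²/12 = 500/3 kN·m
  R_B = wL/2 = 5·20/2 = 50 kN
  M_B = -wL²/12 = -5·20²/12 = -500/3 kN·m
Load 3 — triangular load w₀=19 kN/m (0→w₀ over full span):
  R_A = 3w₀L/20 = 3·19·20/20 = 57 kN
  M_A = w₀L²/30 = 19·20²/30 = 760/3 kN·m
  R_B = 7w₀L/20 = 7·19·20/20 = 133 kN
  M_B = -w₀L²/20 = -19·20²/20 = -380 kN·m
Load 4 — point force P=15 kN at a=15 m (b=L-a=5):
  R_A = Pb²(3a+b)/L³ = 15·5²·(3·15+5)/20³ = 75/32 kN
  M_A = Pab²/L² = 15·15·5²/20² = 225/16 kN·m
  R_B = Pa²(a+3b)/L³ = 15·15²·(15+3·5)/20³ = 405/32 kN
  M_B = -Pa²b/L² = -15·15²·5/20² = -675/16 kN·m
Superposition: R_A = 8797/80 kN, M_A = 432 kN·m, R_B = 15603/80 kN, M_B = -7025/12 kN·m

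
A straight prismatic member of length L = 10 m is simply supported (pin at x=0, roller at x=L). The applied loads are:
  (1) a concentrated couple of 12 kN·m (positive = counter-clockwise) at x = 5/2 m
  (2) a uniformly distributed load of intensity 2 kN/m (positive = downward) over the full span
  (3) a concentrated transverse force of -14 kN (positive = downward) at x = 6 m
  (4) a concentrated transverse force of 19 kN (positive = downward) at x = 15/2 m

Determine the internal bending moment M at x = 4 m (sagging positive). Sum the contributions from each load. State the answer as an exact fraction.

Load 1 — applied couple M₀=12 kN·m at a=5/2 m (b=L-a=15/2):
  M_1 = M₀x/L - M₀  [x>a] = 12·4/10 - 12 = -36/5 kN·m
Load 2 — uniform load w=2 kN/m over full span:
  M_2 = wx(L-x)/2 = 2·4·(10-4)/2 = 24 kN·m
Load 3 — point force P=-14 kN at a=6 m (b=L-a=4):
  M_3 = Pbx/L  [x≤a] = (-14)·4·4/10 = -112/5 kN·m
Load 4 — point force P=19 kN at a=15/2 m (b=L-a=5/2):
  M_4 = Pbx/L  [x≤a] = 19·(5/2)·4/10 = 19 kN·m
Superposition: M = Σ M_i = 67/5 kN·m ≈ 13.400000 kN·m

M(4) = 67/5 kN·m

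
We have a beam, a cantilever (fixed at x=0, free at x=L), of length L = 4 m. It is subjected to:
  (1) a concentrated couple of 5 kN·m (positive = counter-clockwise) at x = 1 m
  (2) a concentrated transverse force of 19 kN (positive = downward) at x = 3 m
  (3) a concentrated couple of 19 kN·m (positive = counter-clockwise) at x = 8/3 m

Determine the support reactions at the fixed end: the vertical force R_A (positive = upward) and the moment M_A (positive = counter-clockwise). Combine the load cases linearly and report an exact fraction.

Load 1 — applied couple M₀=5 kN·m at a=1 m (b=L-a=3):
  R_A = 0 kN
  M_A = -M₀ = -5 kN·m
Load 2 — point force P=19 kN at a=3 m (b=L-a=1):
  R_A = P = 19 kN
  M_A = Pa = 19·3 = 57 kN·m
Load 3 — applied couple M₀=19 kN·m at a=8/3 m (b=L-a=4/3):
  R_A = 0 kN
  M_A = -M₀ = -19 kN·m
Superposition: R_A = 19 kN, M_A = 33 kN·m

R_A = 19 kN, M_A = 33 kN·m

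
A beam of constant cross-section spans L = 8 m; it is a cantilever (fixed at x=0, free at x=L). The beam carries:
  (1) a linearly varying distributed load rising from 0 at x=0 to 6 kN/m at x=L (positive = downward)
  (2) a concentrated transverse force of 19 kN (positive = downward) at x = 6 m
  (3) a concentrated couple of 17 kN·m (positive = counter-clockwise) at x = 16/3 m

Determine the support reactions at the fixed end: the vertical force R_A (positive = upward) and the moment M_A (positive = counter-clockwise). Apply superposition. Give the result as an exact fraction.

Load 1 — triangular load w₀=6 kN/m (0→w₀ over full span):
  R_A = w₀L/2 = 6·8/2 = 24 kN
  M_A = w₀L²/3 = 6·8²/3 = 128 kN·m
Load 2 — point force P=19 kN at a=6 m (b=L-a=2):
  R_A = P = 19 kN
  M_A = Pa = 19·6 = 114 kN·m
Load 3 — applied couple M₀=17 kN·m at a=16/3 m (b=L-a=8/3):
  R_A = 0 kN
  M_A = -M₀ = -17 kN·m
Superposition: R_A = 43 kN, M_A = 225 kN·m

R_A = 43 kN, M_A = 225 kN·m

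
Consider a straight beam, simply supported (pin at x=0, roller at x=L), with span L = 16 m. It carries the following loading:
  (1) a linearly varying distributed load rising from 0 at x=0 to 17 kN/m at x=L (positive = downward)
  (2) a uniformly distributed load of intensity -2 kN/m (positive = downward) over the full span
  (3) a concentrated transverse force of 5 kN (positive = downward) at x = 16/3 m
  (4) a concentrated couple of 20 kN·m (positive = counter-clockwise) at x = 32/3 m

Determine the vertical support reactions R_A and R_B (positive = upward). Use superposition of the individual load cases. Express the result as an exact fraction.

Load 1 — triangular load w₀=17 kN/m (0→w₀ over full span):
  R_A = w₀L/6 = 17·16/6 = 136/3 kN
  R_B = w₀L/3 = 17·16/3 = 272/3 kN
Load 2 — uniform load w=-2 kN/m over full span:
  R_A = wL/2 = (-2)·16/2 = -16 kN
  R_B = wL/2 = (-2)·16/2 = -16 kN
Load 3 — point force P=5 kN at a=16/3 m (b=L-a=32/3):
  R_A = Pb/L = 5·(32/3)/16 = 10/3 kN
  R_B = Pa/L = 5·(16/3)/16 = 5/3 kN
Load 4 — applied couple M₀=20 kN·m at a=32/3 m (b=L-a=16/3):
  R_A = M₀/L = 20/16 = 5/4 kN
  R_B = -M₀/L = -20/16 = -5/4 kN
Superposition: R_A = 407/12 kN, R_B = 901/12 kN

R_A = 407/12 kN, R_B = 901/12 kN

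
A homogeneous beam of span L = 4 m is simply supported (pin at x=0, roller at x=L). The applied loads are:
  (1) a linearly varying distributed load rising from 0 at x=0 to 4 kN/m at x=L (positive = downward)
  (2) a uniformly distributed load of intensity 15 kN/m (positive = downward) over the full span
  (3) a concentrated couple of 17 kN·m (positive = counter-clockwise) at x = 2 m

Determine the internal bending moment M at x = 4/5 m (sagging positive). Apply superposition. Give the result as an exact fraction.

Load 1 — triangular load w₀=4 kN/m (0→w₀ over full span):
  M_1 = w₀Lx/6 - w₀x³/(6L) = 4·4·(4/5)/6 - 4·(4/5)³/(6·4) = 256/125 kN·m
Load 2 — uniform load w=15 kN/m over full span:
  M_2 = wx(L-x)/2 = 15·(4/5)·(4-(4/5))/2 = 96/5 kN·m
Load 3 — applied couple M₀=17 kN·m at a=2 m (b=L-a=2):
  M_3 = M₀x/L  [x≤a] = 17·(4/5)/4 = 17/5 kN·m
Superposition: M = Σ M_i = 3081/125 kN·m ≈ 24.648000 kN·m

M(4/5) = 3081/125 kN·m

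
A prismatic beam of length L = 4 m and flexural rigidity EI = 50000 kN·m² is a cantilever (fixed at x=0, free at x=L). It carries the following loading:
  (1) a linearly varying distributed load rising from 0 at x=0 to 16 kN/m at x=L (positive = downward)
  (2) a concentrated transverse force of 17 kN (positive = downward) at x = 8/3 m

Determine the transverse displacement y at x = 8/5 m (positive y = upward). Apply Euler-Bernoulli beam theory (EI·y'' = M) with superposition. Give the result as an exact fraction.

Load 1 — triangular load w₀=16 kN/m (0→w₀ over full span):
  y_1 = (w₀Lx³/12-w₀L²x²/6-w₀x⁵/(120L))/EI = (16·4·(8/5)³/12-16·4²·(8/5)²/6-16·(8/5)⁵/(120·4))/50000 = -257024/146484375 m
Load 2 — point force P=17 kN at a=8/3 m (b=L-a=4/3):
  y_2 = -Px²(3a-x)/(6EI)  [x≤a] = -17·(8/5)²·(3·(8/3)-(8/5))/(6·50000) = -1088/1171875 m
Superposition: y = Σ y_i = -131008/48828125 m ≈ -0.002683 m

y(8/5) = -131008/48828125 m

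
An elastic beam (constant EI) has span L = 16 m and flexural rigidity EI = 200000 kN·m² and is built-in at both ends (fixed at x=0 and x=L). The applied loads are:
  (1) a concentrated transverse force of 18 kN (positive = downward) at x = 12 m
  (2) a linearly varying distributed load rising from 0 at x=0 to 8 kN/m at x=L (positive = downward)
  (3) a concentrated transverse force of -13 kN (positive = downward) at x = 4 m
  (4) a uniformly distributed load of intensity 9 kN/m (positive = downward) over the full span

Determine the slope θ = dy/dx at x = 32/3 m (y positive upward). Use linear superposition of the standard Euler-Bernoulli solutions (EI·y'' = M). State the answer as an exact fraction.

Load 1 — point force P=18 kN at a=12 m (b=L-a=4):
  θ_1 = -Pb²x(2aL-(3a+b)x)/(2L³EI)  [x≤a] = -18·4²·(32/3)·(2·12·16-(3·12+4)·(32/3))/(2·16³·200000) = 1/12500 rad
Load 2 — triangular load w₀=8 kN/m (0→w₀ over full span):
  θ_2 = -w₀(2x(L-x)(L-2x)(x+2L)+x²(L-x)²)/(120LEI) = -8·(2·(32/3)·(16-(32/3))·(16-2·(32/3))·((32/3)+2·16)+(32/3)²·(16-(32/3))²)/(120·16·200000) = 1792/3796875 rad
Load 3 — point force P=-13 kN at a=4 m (b=L-a=12):
  θ_3 = Pa²(L-x)(2bL-(3b+a)(L-x))/(2L³EI)  [x>a] = (-13)·4²·(16-(32/3))·(2·12·16-(3·12+4)·(16-(32/3)))/(2·16³·200000) = -13/112500 rad
Load 4 — uniform load w=9 kN/m over full span:
  θ_4 = -wx(L-x)(L-2x)/(12EI) = -9·(32/3)·(16-(32/3))·(16-2·(32/3))/(12·200000) = 32/28125 rad
Superposition: θ = Σ θ_i = 5977/3796875 rad ≈ 0.001574 rad

θ(32/3) = 5977/3796875 rad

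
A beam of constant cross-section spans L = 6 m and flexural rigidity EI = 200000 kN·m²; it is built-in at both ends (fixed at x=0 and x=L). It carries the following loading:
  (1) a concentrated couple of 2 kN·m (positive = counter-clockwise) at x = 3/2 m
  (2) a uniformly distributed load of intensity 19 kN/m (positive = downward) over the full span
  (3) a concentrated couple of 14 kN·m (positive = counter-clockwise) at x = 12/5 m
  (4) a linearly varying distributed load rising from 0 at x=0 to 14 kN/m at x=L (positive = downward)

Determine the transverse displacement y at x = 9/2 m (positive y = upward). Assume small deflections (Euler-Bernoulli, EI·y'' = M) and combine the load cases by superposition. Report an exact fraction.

Load 1 — applied couple M₀=2 kN·m at a=3/2 m (b=L-a=9/2):
  y_1 = (R_Ax³/6 - M_Ax²/2 - M₀(x-a)²/2)/EI  [x>a] with R_A=3/8, M_A=-3/8 = ((3/8)·(9/2)³/6 - (-3/8)·(9/2)²/2 - 2·((9/2)-(3/2))²/2)/200000 = 63/25600000 m
Load 2 — uniform load w=19 kN/m over full span:
  y_2 = -wx²(L-x)²/(24EI) = -19·(9/2)²·(6-(9/2))²/(24·200000) = -4617/25600000 m
Load 3 — applied couple M₀=14 kN·m at a=12/5 m (b=L-a=18/5):
  y_3 = (R_Ax³/6 - M_Ax²/2 - M₀(x-a)²/2)/EI  [x>a] with R_A=84/25, M_A=42/25 = ((84/25)·(9/2)³/6 - (42/25)·(9/2)²/2 - 14·((9/2)-(12/5))²/2)/200000 = 63/4000000 m
Load 4 — triangular load w₀=14 kN/m (0→w₀ over full span):
  y_4 = -w₀x²(L-x)²(x+2L)/(120LEI) = -14·(9/2)²·(6-(9/2))²·((9/2)+2·6)/(120·6·200000) = -18711/256000000 m
Superposition: y = Σ y_i = -60219/256000000 m ≈ -0.000235 m

y(9/2) = -60219/256000000 m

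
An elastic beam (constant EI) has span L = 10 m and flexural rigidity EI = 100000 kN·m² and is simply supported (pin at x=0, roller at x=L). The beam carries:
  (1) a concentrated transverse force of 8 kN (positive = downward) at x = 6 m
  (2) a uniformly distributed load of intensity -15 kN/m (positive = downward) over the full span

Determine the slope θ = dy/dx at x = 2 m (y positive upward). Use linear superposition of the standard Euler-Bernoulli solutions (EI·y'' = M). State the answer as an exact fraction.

θ(2) = 2283/500000 rad

Load 1 — point force P=8 kN at a=6 m (b=L-a=4):
  θ_1 = -Pb(L²-b²-3x²)/(6LEI)  [x≤a] = -8·4·(10²-4²-3·2²)/(6·10·100000) = -6/15625 rad
Load 2 — uniform load w=-15 kN/m over full span:
  θ_2 = -w(L³-6Lx²+4x³)/(24EI) = -(-15)·(10³-6·10·2²+4·2³)/(24·100000) = 99/20000 rad
Superposition: θ = Σ θ_i = 2283/500000 rad ≈ 0.004566 rad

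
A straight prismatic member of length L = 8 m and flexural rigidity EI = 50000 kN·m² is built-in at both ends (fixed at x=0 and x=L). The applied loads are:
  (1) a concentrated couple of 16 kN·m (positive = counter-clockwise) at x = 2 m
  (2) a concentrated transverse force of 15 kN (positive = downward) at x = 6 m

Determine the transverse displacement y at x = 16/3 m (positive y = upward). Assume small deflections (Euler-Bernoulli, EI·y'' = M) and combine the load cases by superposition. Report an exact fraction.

y(16/3) = -17/84375 m

Load 1 — applied couple M₀=16 kN·m at a=2 m (b=L-a=6):
  y_1 = (R_Ax³/6 - M_Ax²/2 - M₀(x-a)²/2)/EI  [x>a] with R_A=9/4, M_A=-3 = ((9/4)·(16/3)³/6 - (-3)·(16/3)²/2 - 16·((16/3)-2)²/2)/50000 = 2/9375 m
Load 2 — point force P=15 kN at a=6 m (b=L-a=2):
  y_2 = -Pb²x²(3aL-(3a+b)x)/(6L³EI)  [x≤a] = -15·2²·(16/3)²·(3·6·8-(3·6+2)·(16/3))/(6·8³·50000) = -7/16875 m
Superposition: y = Σ y_i = -17/84375 m ≈ -0.000201 m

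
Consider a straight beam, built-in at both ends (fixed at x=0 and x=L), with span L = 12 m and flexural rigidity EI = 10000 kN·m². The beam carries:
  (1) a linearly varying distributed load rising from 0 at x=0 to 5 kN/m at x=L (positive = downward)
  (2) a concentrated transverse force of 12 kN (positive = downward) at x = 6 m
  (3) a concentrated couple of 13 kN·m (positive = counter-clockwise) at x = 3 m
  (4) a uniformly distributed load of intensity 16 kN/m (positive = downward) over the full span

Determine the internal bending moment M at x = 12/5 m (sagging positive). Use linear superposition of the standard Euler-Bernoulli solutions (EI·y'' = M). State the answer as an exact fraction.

M(12/5) = -3711/400 kN·m

Load 1 — triangular load w₀=5 kN/m (0→w₀ over full span):
  M_1 = 3w₀Lx/20 - w₀L²/30 - w₀x³/(6L) = 3·5·12·(12/5)/20 - 5·12²/30 - 5·(12/5)³/(6·12) = -84/25 kN·m
Load 2 — point force P=12 kN at a=6 m (b=L-a=6):
  M_2 = Pb²(3a+b)x/L³ - Pab²/L²  [x≤a] = 12·6²·(3·6+6)·(12/5)/12³ - 12·6·6²/12² = -18/5 kN·m
Load 3 — applied couple M₀=13 kN·m at a=3 m (b=L-a=9):
  M_3 = R_Ax - M_A  [x≤a] with R_A=39/32, M_A=-39/16 = (39/32)·(12/5) - (-39/16) = 429/80 kN·m
Load 4 — uniform load w=16 kN/m over full span:
  M_4 = wLx/2 - wL²/12 - wx²/2 = 16·12·(12/5)/2 - 16·12²/12 - 16·(12/5)²/2 = -192/25 kN·m
Superposition: M = Σ M_i = -3711/400 kN·m ≈ -9.277500 kN·m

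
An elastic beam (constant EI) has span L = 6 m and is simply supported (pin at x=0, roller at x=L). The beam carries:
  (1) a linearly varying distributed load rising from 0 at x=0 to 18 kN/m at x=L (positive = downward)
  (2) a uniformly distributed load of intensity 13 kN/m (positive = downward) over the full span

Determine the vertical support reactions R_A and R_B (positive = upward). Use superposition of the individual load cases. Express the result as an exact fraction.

R_A = 57 kN, R_B = 75 kN

Load 1 — triangular load w₀=18 kN/m (0→w₀ over full span):
  R_A = w₀L/6 = 18·6/6 = 18 kN
  R_B = w₀L/3 = 18·6/3 = 36 kN
Load 2 — uniform load w=13 kN/m over full span:
  R_A = wL/2 = 13·6/2 = 39 kN
  R_B = wL/2 = 13·6/2 = 39 kN
Superposition: R_A = 57 kN, R_B = 75 kN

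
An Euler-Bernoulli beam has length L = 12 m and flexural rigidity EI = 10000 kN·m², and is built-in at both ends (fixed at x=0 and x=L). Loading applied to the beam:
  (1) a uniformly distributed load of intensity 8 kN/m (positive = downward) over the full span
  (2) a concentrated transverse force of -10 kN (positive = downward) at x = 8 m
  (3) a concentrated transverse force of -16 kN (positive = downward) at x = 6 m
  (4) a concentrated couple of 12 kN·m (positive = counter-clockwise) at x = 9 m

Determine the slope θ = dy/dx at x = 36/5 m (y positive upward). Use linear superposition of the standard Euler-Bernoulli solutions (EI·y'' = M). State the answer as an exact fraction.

θ(36/5) = 1951/625000 rad

Load 1 — uniform load w=8 kN/m over full span:
  θ_1 = -wx(L-x)(L-2x)/(12EI) = -8·(36/5)·(12-(36/5))·(12-2·(36/5))/(12·10000) = 432/78125 rad
Load 2 — point force P=-10 kN at a=8 m (b=L-a=4):
  θ_2 = -Pb²x(2aL-(3a+b)x)/(2L³EI)  [x≤a] = -(-10)·4²·(36/5)·(2·8·12-(3·8+4)·(36/5))/(2·12³·10000) = -1/3125 rad
Load 3 — point force P=-16 kN at a=6 m (b=L-a=6):
  θ_3 = Pa²(L-x)(2bL-(3b+a)(L-x))/(2L³EI)  [x>a] = (-16)·6²·(12-(36/5))·(2·6·12-(3·6+6)·(12-(36/5)))/(2·12³·10000) = -36/15625 rad
Load 4 — applied couple M₀=12 kN·m at a=9 m (b=L-a=3):
  θ_4 = (R_Ax²/2 - M_Ax)/EI  [x≤a] with R_A=9/8, M_A=15/4 = ((9/8)·(36/5)²/2 - (15/4)·(36/5))/10000 = 27/125000 rad
Superposition: θ = Σ θ_i = 1951/625000 rad ≈ 0.003122 rad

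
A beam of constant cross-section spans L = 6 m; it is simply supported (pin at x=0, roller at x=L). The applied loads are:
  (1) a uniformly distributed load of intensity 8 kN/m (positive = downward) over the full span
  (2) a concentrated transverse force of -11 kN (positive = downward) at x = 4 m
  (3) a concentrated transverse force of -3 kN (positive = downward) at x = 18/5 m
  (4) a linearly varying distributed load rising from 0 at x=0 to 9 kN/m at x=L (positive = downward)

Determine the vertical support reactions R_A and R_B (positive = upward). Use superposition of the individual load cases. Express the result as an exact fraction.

R_A = 422/15 kN, R_B = 493/15 kN

Load 1 — uniform load w=8 kN/m over full span:
  R_A = wL/2 = 8·6/2 = 24 kN
  R_B = wL/2 = 8·6/2 = 24 kN
Load 2 — point force P=-11 kN at a=4 m (b=L-a=2):
  R_A = Pb/L = (-11)·2/6 = -11/3 kN
  R_B = Pa/L = (-11)·4/6 = -22/3 kN
Load 3 — point force P=-3 kN at a=18/5 m (b=L-a=12/5):
  R_A = Pb/L = (-3)·(12/5)/6 = -6/5 kN
  R_B = Pa/L = (-3)·(18/5)/6 = -9/5 kN
Load 4 — triangular load w₀=9 kN/m (0→w₀ over full span):
  R_A = w₀L/6 = 9·6/6 = 9 kN
  R_B = w₀L/3 = 9·6/3 = 18 kN
Superposition: R_A = 422/15 kN, R_B = 493/15 kN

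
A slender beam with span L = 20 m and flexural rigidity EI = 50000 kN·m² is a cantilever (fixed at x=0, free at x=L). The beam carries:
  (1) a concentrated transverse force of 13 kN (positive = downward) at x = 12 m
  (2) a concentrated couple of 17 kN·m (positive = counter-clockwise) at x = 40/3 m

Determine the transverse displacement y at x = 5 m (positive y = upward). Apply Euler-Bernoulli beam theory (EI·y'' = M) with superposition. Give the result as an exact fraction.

Load 1 — point force P=13 kN at a=12 m (b=L-a=8):
  y_1 = -Px²(3a-x)/(6EI)  [x≤a] = -13·5²·(3·12-5)/(6·50000) = -403/12000 m
Load 2 — applied couple M₀=17 kN·m at a=40/3 m (b=L-a=20/3):
  y_2 = M₀x²/(2EI)  [x≤a] = 17·5²/(2·50000) = 17/4000 m
Superposition: y = Σ y_i = -11/375 m ≈ -0.029333 m

y(5) = -11/375 m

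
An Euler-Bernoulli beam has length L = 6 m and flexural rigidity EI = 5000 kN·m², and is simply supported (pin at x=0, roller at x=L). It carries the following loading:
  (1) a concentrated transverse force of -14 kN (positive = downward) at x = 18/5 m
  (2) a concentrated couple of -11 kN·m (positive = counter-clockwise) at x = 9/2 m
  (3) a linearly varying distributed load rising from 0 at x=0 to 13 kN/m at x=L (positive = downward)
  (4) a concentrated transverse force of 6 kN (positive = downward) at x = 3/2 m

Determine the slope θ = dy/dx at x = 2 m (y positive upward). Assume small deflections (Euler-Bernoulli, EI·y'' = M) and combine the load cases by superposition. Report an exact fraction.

θ(2) = -101809/45000000 rad

Load 1 — point force P=-14 kN at a=18/5 m (b=L-a=12/5):
  θ_1 = -Pb(L²-b²-3x²)/(6LEI)  [x≤a] = -(-14)·(12/5)·(6²-(12/5)²-3·2²)/(6·6·5000) = 266/78125 rad
Load 2 — applied couple M₀=-11 kN·m at a=9/2 m (b=L-a=3/2):
  θ_2 = (M₀x²/(2L)+C₁)/EI  [x≤a] with C₁=M₀(3b²-L²)/(6L)=143/16 = ((-11)·2²/(2·6)+(143/16))/5000 = 253/240000 rad
Load 3 — triangular load w₀=13 kN/m (0→w₀ over full span):
  θ_3 = -w₀(7L⁴-30L²x²+15x⁴)/(360LEI) = -13·(7·6⁴-30·6²·2²+15·2⁴)/(360·6·5000) = -169/28125 rad
Load 4 — point force P=6 kN at a=3/2 m (b=L-a=9/2):
  θ_4 = -Pa(2L²-6Lx+3x²+a²)/(6LEI)  [x>a] = -6·(3/2)·(2·6²-6·6·2+3·2²+(3/2)²)/(6·6·5000) = -57/80000 rad
Superposition: θ = Σ θ_i = -101809/45000000 rad ≈ -0.002262 rad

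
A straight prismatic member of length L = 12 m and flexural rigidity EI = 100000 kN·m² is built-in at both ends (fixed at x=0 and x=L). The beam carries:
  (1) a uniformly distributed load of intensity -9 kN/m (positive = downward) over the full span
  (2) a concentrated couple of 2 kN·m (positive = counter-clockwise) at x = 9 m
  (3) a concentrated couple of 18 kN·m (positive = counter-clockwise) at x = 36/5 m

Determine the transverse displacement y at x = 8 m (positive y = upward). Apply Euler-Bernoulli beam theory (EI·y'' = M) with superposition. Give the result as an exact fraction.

y(8) = 2339/625000 m

Load 1 — uniform load w=-9 kN/m over full span:
  y_1 = -wx²(L-x)²/(24EI) = -(-9)·8²·(12-8)²/(24·100000) = 12/3125 m
Load 2 — applied couple M₀=2 kN·m at a=9 m (b=L-a=3):
  y_2 = (R_Ax³/6 - M_Ax²/2)/EI  [x≤a] with R_A=3/16, M_A=5/8 = ((3/16)·8³/6 - (5/8)·8²/2)/100000 = -1/25000 m
Load 3 — applied couple M₀=18 kN·m at a=36/5 m (b=L-a=24/5):
  y_3 = (R_Ax³/6 - M_Ax²/2 - M₀(x-a)²/2)/EI  [x>a] with R_A=54/25, M_A=144/25 = ((54/25)·8³/6 - (144/25)·8²/2 - 18·(8-(36/5))²/2)/100000 = -9/156250 m
Superposition: y = Σ y_i = 2339/625000 m ≈ 0.003742 m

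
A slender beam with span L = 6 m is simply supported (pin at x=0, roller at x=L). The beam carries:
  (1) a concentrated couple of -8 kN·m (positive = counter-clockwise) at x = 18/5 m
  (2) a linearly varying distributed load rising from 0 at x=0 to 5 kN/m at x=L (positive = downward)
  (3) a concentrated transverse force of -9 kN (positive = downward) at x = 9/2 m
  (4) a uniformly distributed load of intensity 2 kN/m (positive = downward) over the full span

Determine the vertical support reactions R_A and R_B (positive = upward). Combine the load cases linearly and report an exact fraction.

Load 1 — applied couple M₀=-8 kN·m at a=18/5 m (b=L-a=12/5):
  R_A = M₀/L = (-8)/6 = -4/3 kN
  R_B = -M₀/L = -(-8)/6 = 4/3 kN
Load 2 — triangular load w₀=5 kN/m (0→w₀ over full span):
  R_A = w₀L/6 = 5·6/6 = 5 kN
  R_B = w₀L/3 = 5·6/3 = 10 kN
Load 3 — point force P=-9 kN at a=9/2 m (b=L-a=3/2):
  R_A = Pb/L = (-9)·(3/2)/6 = -9/4 kN
  R_B = Pa/L = (-9)·(9/2)/6 = -27/4 kN
Load 4 — uniform load w=2 kN/m over full span:
  R_A = wL/2 = 2·6/2 = 6 kN
  R_B = wL/2 = 2·6/2 = 6 kN
Superposition: R_A = 89/12 kN, R_B = 127/12 kN

R_A = 89/12 kN, R_B = 127/12 kN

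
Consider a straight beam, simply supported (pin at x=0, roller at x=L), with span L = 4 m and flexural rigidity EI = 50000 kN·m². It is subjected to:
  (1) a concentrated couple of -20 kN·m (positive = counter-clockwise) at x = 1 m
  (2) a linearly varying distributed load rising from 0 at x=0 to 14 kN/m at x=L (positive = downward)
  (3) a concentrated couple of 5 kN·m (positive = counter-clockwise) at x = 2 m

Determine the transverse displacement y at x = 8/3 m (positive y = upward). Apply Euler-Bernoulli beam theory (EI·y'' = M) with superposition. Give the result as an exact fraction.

Load 1 — applied couple M₀=-20 kN·m at a=1 m (b=L-a=3):
  y_1 = (M₀x³/(6L)-M₀(x-a)²/2+C₁x)/EI  [x>a] with C₁=M₀(3b²-L²)/(6L)=-55/6 = ((-20)·(8/3)³/(6·4)-(-20)·((8/3)-1)²/2+(-55/6)·(8/3))/50000 = -101/405000 m
Load 2 — triangular load w₀=14 kN/m (0→w₀ over full span):
  y_2 = -w₀x(7L⁴-10L²x²+3x⁴)/(360LEI) = -14·(8/3)·(7·4⁴-10·4²·(8/3)²+3·(8/3)⁴)/(360·4·50000) = -952/2278125 m
Load 3 — applied couple M₀=5 kN·m at a=2 m (b=L-a=2):
  y_3 = (M₀x³/(6L)-M₀(x-a)²/2+C₁x)/EI  [x>a] with C₁=M₀(3b²-L²)/(6L)=-5/6 = (5·(8/3)³/(6·4)-5·((8/3)-2)²/2+(-5/6)·(8/3))/50000 = 1/81000 m
Superposition: y = Σ y_i = -1492/2278125 m ≈ -0.000655 m

y(8/3) = -1492/2278125 m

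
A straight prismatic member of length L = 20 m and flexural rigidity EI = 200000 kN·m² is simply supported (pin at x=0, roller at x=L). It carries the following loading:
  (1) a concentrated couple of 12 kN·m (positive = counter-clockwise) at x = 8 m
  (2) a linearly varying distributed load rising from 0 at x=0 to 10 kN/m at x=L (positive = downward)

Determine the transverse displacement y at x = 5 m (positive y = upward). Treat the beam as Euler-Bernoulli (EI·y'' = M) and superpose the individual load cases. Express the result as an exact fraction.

Load 1 — applied couple M₀=12 kN·m at a=8 m (b=L-a=12):
  y_1 = (M₀x³/(6L)+C₁x)/EI  [x≤a] with C₁=M₀(3b²-L²)/(6L)=16/5 = (12·5³/(6·20)+(16/5)·5)/200000 = 57/400000 m
Load 2 — triangular load w₀=10 kN/m (0→w₀ over full span):
  y_2 = -w₀x(7L⁴-10L²x²+3x⁴)/(360LEI) = -10·5·(7·20⁴-10·20²·5²+3·5⁴)/(360·20·200000) = -109/3072 m
Superposition: y = Σ y_i = -339257/9600000 m ≈ -0.035339 m

y(5) = -339257/9600000 m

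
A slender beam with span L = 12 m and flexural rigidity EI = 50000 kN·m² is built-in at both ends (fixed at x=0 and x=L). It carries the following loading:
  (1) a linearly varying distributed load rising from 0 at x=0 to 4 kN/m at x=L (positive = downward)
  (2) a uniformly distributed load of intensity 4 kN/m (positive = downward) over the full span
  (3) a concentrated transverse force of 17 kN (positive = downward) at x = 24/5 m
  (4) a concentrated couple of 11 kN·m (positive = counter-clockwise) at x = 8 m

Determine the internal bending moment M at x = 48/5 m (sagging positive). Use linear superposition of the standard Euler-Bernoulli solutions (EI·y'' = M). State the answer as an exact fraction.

M(48/5) = -17452/1875 kN·m

Load 1 — triangular load w₀=4 kN/m (0→w₀ over full span):
  M_1 = 3w₀Lx/20 - w₀L²/30 - w₀x³/(6L) = 3·4·12·(48/5)/20 - 4·12²/30 - 4·(48/5)³/(6·12) = 96/125 kN·m
Load 2 — uniform load w=4 kN/m over full span:
  M_2 = wLx/2 - wL²/12 - wx²/2 = 4·12·(48/5)/2 - 4·12²/12 - 4·(48/5)²/2 = -48/25 kN·m
Load 3 — point force P=17 kN at a=24/5 m (b=L-a=36/5):
  M_3 = Pa²(a+3b)(L-x)/L³ - Pa²b/L²  [x>a] = 17·(24/5)²·((24/5)+3·(36/5))·(12-(48/5))/12³ - 17·(24/5)²·(36/5)/12² = -3264/625 kN·m
Load 4 — applied couple M₀=11 kN·m at a=8 m (b=L-a=4):
  M_4 = R_Ax - M_A - M₀  [x>a] with R_A=11/9, M_A=11/3 = (11/9)·(48/5) - (11/3) - 11 = -44/15 kN·m
Superposition: M = Σ M_i = -17452/1875 kN·m ≈ -9.307733 kN·m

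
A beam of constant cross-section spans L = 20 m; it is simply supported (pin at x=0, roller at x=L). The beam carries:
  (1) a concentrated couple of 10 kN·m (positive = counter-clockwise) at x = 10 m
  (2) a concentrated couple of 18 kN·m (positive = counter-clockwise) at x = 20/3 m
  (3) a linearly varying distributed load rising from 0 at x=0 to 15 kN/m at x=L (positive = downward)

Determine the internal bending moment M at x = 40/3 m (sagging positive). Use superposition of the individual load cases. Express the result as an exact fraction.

M(40/3) = 9748/27 kN·m

Load 1 — applied couple M₀=10 kN·m at a=10 m (b=L-a=10):
  M_1 = M₀x/L - M₀  [x>a] = 10·(40/3)/20 - 10 = -10/3 kN·m
Load 2 — applied couple M₀=18 kN·m at a=20/3 m (b=L-a=40/3):
  M_2 = M₀x/L - M₀  [x>a] = 18·(40/3)/20 - 18 = -6 kN·m
Load 3 — triangular load w₀=15 kN/m (0→w₀ over full span):
  M_3 = w₀Lx/6 - w₀x³/(6L) = 15·20·(40/3)/6 - 15·(40/3)³/(6·20) = 10000/27 kN·m
Superposition: M = Σ M_i = 9748/27 kN·m ≈ 361.037037 kN·m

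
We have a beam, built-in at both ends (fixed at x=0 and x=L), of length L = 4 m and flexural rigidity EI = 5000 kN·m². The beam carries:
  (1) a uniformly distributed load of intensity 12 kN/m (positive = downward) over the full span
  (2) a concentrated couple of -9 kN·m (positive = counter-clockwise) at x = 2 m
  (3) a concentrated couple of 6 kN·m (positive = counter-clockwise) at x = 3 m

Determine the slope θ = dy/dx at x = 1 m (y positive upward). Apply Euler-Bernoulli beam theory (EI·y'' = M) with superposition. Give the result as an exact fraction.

θ(1) = -207/160000 rad

Load 1 — uniform load w=12 kN/m over full span:
  θ_1 = -wx(L-x)(L-2x)/(12EI) = -12·1·(4-1)·(4-2·1)/(12·5000) = -3/2500 rad
Load 2 — applied couple M₀=-9 kN·m at a=2 m (b=L-a=2):
  θ_2 = (R_Ax²/2 - M_Ax)/EI  [x≤a] with R_A=-27/8, M_A=-9/4 = ((-27/8)·1²/2 - (-9/4)·1)/5000 = 9/80000 rad
Load 3 — applied couple M₀=6 kN·m at a=3 m (b=L-a=1):
  θ_3 = (R_Ax²/2 - M_Ax)/EI  [x≤a] with R_A=27/16, M_A=15/8 = ((27/16)·1²/2 - (15/8)·1)/5000 = -33/160000 rad
Superposition: θ = Σ θ_i = -207/160000 rad ≈ -0.001294 rad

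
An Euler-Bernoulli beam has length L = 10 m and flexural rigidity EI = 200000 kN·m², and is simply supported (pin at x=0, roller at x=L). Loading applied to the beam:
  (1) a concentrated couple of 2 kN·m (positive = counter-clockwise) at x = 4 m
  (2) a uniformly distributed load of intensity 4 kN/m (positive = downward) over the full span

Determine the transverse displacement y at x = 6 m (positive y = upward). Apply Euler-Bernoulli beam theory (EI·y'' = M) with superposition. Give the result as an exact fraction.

Load 1 — applied couple M₀=2 kN·m at a=4 m (b=L-a=6):
  y_1 = (M₀x³/(6L)-M₀(x-a)²/2+C₁x)/EI  [x>a] with C₁=M₀(3b²-L²)/(6L)=4/15 = (2·6³/(6·10)-2·(6-4)²/2+(4/15)·6)/200000 = 3/125000 m
Load 2 — uniform load w=4 kN/m over full span:
  y_2 = -wx(L³-2Lx²+x³)/(24EI) = -4·6·(10³-2·10·6²+6³)/(24·200000) = -31/12500 m
Superposition: y = Σ y_i = -307/125000 m ≈ -0.002456 m

y(6) = -307/125000 m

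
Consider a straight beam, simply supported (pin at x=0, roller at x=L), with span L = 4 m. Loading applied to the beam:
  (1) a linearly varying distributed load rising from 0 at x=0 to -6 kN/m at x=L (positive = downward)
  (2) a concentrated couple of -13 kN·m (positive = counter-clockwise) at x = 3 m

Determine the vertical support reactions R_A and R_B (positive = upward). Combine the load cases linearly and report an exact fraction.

Load 1 — triangular load w₀=-6 kN/m (0→w₀ over full span):
  R_A = w₀L/6 = (-6)·4/6 = -4 kN
  R_B = w₀L/3 = (-6)·4/3 = -8 kN
Load 2 — applied couple M₀=-13 kN·m at a=3 m (b=L-a=1):
  R_A = M₀/L = (-13)/4 = -13/4 kN
  R_B = -M₀/L = -(-13)/4 = 13/4 kN
Superposition: R_A = -29/4 kN, R_B = -19/4 kN

R_A = -29/4 kN, R_B = -19/4 kN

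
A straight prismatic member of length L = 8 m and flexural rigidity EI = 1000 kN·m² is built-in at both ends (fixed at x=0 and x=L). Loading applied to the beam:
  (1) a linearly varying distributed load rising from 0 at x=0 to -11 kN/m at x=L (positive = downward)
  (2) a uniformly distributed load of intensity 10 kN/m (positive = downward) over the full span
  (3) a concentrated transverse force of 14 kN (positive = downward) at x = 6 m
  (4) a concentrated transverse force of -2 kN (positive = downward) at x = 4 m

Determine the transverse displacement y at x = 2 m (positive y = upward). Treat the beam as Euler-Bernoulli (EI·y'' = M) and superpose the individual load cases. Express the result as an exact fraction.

Load 1 — triangular load w₀=-11 kN/m (0→w₀ over full span):
  y_1 = -w₀x²(L-x)²(x+2L)/(120LEI) = -(-11)·2²·(8-2)²·(2+2·8)/(120·8·1000) = 297/10000 m
Load 2 — uniform load w=10 kN/m over full span:
  y_2 = -wx²(L-x)²/(24EI) = -10·2²·(8-2)²/(24·1000) = -3/50 m
Load 3 — point force P=14 kN at a=6 m (b=L-a=2):
  y_3 = -Pb²x²(3aL-(3a+b)x)/(6L³EI)  [x≤a] = -14·2²·2²·(3·6·8-(3·6+2)·2)/(6·8³·1000) = -91/12000 m
Load 4 — point force P=-2 kN at a=4 m (b=L-a=4):
  y_4 = -Pb²x²(3aL-(3a+b)x)/(6L³EI)  [x≤a] = -(-2)·4²·2²·(3·4·8-(3·4+4)·2)/(6·8³·1000) = 1/375 m
Superposition: y = Σ y_i = -2113/60000 m ≈ -0.035217 m

y(2) = -2113/60000 m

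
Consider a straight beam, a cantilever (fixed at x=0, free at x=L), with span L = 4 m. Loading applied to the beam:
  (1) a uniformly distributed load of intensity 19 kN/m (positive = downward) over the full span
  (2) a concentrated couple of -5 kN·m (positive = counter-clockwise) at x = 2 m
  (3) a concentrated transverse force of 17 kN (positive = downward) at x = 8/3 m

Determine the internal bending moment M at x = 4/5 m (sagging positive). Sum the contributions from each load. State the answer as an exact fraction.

M(4/5) = -10051/75 kN·m

Load 1 — uniform load w=19 kN/m over full span:
  M_1 = -w(L-x)²/2 = -19·(4-(4/5))²/2 = -2432/25 kN·m
Load 2 — applied couple M₀=-5 kN·m at a=2 m (b=L-a=2):
  M_2 = M₀  [x≤a] = (-5) = -5 kN·m
Load 3 — point force P=17 kN at a=8/3 m (b=L-a=4/3):
  M_3 = -P(a-x)  [x≤a] = -17·((8/3)-(4/5)) = -476/15 kN·m
Superposition: M = Σ M_i = -10051/75 kN·m ≈ -134.013333 kN·m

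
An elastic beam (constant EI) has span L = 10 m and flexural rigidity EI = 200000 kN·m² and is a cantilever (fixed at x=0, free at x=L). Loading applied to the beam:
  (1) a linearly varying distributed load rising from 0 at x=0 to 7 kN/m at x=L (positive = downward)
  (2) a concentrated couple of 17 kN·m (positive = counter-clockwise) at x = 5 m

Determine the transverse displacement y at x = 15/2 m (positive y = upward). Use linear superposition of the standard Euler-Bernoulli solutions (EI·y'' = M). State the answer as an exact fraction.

y(15/2) = -78131/4096000 m

Load 1 — triangular load w₀=7 kN/m (0→w₀ over full span):
  y_1 = (w₀Lx³/12-w₀L²x²/6-w₀x⁵/(120L))/EI = (7·10·(15/2)³/12-7·10²·(15/2)²/6-7·(15/2)⁵/(120·10))/200000 = -17367/819200 m
Load 2 — applied couple M₀=17 kN·m at a=5 m (b=L-a=5):
  y_2 = M₀a(2x-a)/(2EI)  [x>a] = 17·5·(2·(15/2)-5)/(2·200000) = 17/8000 m
Superposition: y = Σ y_i = -78131/4096000 m ≈ -0.019075 m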